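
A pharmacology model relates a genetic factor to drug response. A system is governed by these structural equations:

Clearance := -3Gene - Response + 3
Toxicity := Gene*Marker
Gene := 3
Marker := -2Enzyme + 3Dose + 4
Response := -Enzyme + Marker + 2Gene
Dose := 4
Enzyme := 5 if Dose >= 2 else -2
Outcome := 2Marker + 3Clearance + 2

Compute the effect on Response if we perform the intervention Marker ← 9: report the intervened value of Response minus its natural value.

Intervening sets Marker = 9 and removes its equation (Marker := -2Enzyme + 3Dose + 4).
Enzyme = 5 if Dose >= 2 else -2  [with Dose=4]  = 5
Response = -Enzyme + Marker + 2Gene  [with Enzyme=5, Marker=9, Gene=3]  = 10
Without intervention: Enzyme = 5 if Dose >= 2 else -2  [with Dose=4]  = 5; Marker = -2Enzyme + 3Dose + 4  [with Enzyme=5, Dose=4]  = 6; Response = -Enzyme + Marker + 2Gene  [with Enzyme=5, Marker=6, Gene=3]  = 7.
Change = 10 − 7 = 3.

3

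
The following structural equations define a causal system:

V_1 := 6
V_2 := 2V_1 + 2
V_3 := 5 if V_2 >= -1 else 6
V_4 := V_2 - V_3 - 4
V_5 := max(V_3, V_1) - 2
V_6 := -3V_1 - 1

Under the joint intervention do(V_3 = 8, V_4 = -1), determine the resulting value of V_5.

6

Setting V_3 = 8, V_4 = -1 by intervention discards those variables' equations.
V_5 = max(V_3, V_1) - 2  [with V_3=8, V_1=6]  = 6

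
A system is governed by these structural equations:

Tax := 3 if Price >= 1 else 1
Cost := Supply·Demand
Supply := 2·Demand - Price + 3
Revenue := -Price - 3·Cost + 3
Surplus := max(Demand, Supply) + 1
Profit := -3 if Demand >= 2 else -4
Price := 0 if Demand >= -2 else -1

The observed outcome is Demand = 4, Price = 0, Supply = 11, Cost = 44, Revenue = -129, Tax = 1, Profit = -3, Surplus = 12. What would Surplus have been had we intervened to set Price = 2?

do(Price=2) replaces the equation Price := 0 if Demand >= -2 else -1 with the constant Price = 2.
Supply = 2·Demand - Price + 3  [with Demand=4, Price=2]  = 9
Surplus = max(Demand, Supply) + 1  [with Demand=4, Supply=9]  = 10

10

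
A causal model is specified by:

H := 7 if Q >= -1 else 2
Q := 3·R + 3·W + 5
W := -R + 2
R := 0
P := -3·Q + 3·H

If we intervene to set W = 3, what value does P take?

do(W=3) replaces the equation W := -R + 2 with the constant W = 3.
Q = 3·R + 3·W + 5  [with R=0, W=3]  = 14
H = 7 if Q >= -1 else 2  [with Q=14]  = 7
P = -3·Q + 3·H  [with Q=14, H=7]  = -21

-21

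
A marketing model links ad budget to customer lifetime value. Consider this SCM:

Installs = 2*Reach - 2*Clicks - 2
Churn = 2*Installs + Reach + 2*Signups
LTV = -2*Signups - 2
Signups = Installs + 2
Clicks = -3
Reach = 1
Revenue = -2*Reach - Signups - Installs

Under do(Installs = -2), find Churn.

do(Installs=-2) replaces the equation Installs = 2*Reach - 2*Clicks - 2 with the constant Installs = -2.
Signups = Installs + 2  [with Installs=-2]  = 0
Churn = 2*Installs + Reach + 2*Signups  [with Installs=-2, Reach=1, Signups=0]  = -3

-3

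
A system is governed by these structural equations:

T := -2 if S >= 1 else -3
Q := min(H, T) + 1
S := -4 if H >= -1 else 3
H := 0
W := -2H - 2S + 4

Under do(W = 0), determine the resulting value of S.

-4

Under do(W=0), the mechanism W := -2H - 2S + 4 is discarded; W is fixed at 0.
Since S is not a descendant of the intervened variable, it is unaffected.
S = -4 if H >= -1 else 3  [with H=0]  = -4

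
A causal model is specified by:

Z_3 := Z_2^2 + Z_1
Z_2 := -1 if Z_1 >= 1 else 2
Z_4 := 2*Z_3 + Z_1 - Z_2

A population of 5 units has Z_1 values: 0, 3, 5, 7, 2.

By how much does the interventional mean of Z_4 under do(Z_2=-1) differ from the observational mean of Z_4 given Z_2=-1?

do(Z_2=-1) breaks Z_2's dependence on Z_1. With Z_2=-1 fixed, Z_4 across the units is 3, 12, 18, 24, 9, mean 13.2.
Observing Z_2=-1 restricts to units where Z_2's equation naturally yields -1: Z_1 ∈ {3, 5, 7, 2}. In that subpopulation Z_4 = 12, 18, 24, 9, mean 15.75.
Difference = 13.2 − 15.75 = -2.55.

-2.55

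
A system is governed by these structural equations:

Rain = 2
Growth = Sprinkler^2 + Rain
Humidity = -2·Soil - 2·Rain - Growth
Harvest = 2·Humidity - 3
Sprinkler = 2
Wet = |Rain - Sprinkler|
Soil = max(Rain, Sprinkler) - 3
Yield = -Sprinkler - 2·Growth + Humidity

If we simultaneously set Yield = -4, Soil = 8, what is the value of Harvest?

Setting Yield = -4, Soil = 8 by intervention discards those variables' equations.
Growth = Sprinkler^2 + Rain  [with Sprinkler=2, Rain=2]  = 6
Humidity = -2·Soil - 2·Rain - Growth  [with Soil=8, Rain=2, Growth=6]  = -26
Harvest = 2·Humidity - 3  [with Humidity=-26]  = -55

-55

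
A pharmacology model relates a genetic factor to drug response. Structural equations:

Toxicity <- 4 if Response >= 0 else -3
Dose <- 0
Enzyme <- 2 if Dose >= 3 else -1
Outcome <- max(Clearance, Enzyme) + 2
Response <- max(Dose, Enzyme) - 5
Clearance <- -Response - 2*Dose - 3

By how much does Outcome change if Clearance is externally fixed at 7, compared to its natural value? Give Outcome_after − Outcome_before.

5

The intervention breaks the incoming arrows to Clearance: Clearance <- -Response - 2*Dose - 3 no longer applies, and Clearance = 7.
Enzyme = 2 if Dose >= 3 else -1  [with Dose=0]  = -1
Outcome = max(Clearance, Enzyme) + 2  [with Clearance=7, Enzyme=-1]  = 9
Without intervention: Enzyme = 2 if Dose >= 3 else -1  [with Dose=0]  = -1; Response = max(Dose, Enzyme) - 5  [with Dose=0, Enzyme=-1]  = -5; Clearance = -Response - 2*Dose - 3  [with Response=-5, Dose=0]  = 2; Outcome = max(Clearance, Enzyme) + 2  [with Clearance=2, Enzyme=-1]  = 4.
Change = 9 − 4 = 5.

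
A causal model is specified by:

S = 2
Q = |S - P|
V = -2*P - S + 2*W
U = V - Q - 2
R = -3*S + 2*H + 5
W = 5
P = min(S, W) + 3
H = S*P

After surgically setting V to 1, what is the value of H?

10

Under do(V=1), the mechanism V = -2*P - S + 2*W is discarded; V is fixed at 1.
Since H is not a descendant of the intervened variable, it is unaffected.
P = min(S, W) + 3  [with S=2, W=5]  = 5
H = S*P  [with S=2, P=5]  = 10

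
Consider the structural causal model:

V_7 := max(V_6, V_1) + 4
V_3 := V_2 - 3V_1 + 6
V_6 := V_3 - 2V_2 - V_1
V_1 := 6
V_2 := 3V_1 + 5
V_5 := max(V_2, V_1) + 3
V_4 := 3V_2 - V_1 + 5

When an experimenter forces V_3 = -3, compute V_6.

The intervention breaks the incoming arrows to V_3: V_3 := V_2 - 3V_1 + 6 no longer applies, and V_3 = -3.
V_2 = 3V_1 + 5  [with V_1=6]  = 23
V_6 = V_3 - 2V_2 - V_1  [with V_3=-3, V_2=23, V_1=6]  = -55

-55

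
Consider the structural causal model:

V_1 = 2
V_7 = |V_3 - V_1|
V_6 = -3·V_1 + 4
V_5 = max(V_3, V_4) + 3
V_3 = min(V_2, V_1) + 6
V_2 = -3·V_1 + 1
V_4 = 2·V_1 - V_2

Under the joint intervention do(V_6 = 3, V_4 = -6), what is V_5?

Setting V_6 = 3, V_4 = -6 by intervention discards those variables' equations.
V_2 = -3·V_1 + 1  [with V_1=2]  = -5
V_3 = min(V_2, V_1) + 6  [with V_2=-5, V_1=2]  = 1
V_5 = max(V_3, V_4) + 3  [with V_3=1, V_4=-6]  = 4

4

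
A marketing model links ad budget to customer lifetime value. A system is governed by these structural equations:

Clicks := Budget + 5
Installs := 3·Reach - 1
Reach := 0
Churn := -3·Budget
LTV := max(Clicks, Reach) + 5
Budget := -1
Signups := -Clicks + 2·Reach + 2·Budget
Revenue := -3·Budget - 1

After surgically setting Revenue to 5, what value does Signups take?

-6

The intervention breaks the incoming arrows to Revenue: Revenue := -3·Budget - 1 no longer applies, and Revenue = 5.
Signups is not downstream of the intervention, so its value is determined by the original equations.
Clicks = Budget + 5  [with Budget=-1]  = 4
Signups = -Clicks + 2·Reach + 2·Budget  [with Clicks=4, Reach=0, Budget=-1]  = -6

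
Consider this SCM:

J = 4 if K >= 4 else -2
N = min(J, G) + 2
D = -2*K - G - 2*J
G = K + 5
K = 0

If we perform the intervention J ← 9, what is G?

5

The intervention breaks the incoming arrows to J: J = 4 if K >= 4 else -2 no longer applies, and J = 9.
Since G is not a descendant of the intervened variable, it is unaffected.
G = K + 5  [with K=0]  = 5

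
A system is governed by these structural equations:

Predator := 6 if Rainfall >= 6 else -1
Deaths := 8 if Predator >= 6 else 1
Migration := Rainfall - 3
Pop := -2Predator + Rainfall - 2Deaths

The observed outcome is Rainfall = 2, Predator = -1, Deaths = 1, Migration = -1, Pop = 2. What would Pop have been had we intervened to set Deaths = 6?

-8

do(Deaths=6) replaces the equation Deaths := 8 if Predator >= 6 else 1 with the constant Deaths = 6.
Predator = 6 if Rainfall >= 6 else -1  [with Rainfall=2]  = -1
Pop = -2Predator + Rainfall - 2Deaths  [with Predator=-1, Rainfall=2, Deaths=6]  = -8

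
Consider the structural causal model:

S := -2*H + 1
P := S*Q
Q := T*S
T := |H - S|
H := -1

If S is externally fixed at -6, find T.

5

The intervention breaks the incoming arrows to S: S := -2*H + 1 no longer applies, and S = -6.
T = |H - S|  [with H=-1, S=-6]  = 5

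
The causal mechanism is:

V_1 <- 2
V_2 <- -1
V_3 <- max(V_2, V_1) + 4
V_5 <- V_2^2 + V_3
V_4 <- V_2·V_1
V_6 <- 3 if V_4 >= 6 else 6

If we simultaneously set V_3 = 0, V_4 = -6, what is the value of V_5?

1

Setting V_3 = 0, V_4 = -6 by intervention discards those variables' equations.
V_5 = V_2^2 + V_3  [with V_2=-1, V_3=0]  = 1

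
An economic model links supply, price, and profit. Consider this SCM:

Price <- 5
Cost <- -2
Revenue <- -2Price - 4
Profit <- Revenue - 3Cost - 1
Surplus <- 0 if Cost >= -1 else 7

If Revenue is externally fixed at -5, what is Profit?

The intervention breaks the incoming arrows to Revenue: Revenue <- -2Price - 4 no longer applies, and Revenue = -5.
Profit = Revenue - 3Cost - 1  [with Revenue=-5, Cost=-2]  = 0

0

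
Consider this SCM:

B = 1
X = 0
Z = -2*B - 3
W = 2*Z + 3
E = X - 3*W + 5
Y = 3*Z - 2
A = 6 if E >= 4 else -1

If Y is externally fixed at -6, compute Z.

-5

do(Y=-6) replaces the equation Y = 3*Z - 2 with the constant Y = -6.
Z is not downstream of the intervention, so its value is determined by the original equations.
Z = -2*B - 3  [with B=1]  = -5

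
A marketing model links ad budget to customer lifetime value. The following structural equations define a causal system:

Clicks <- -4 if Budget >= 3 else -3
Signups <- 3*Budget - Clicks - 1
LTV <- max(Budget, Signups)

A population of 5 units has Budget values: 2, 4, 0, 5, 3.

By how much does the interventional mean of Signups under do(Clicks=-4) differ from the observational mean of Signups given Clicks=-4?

do(Clicks=-4) breaks Clicks's dependence on Budget. With Clicks=-4 fixed, Signups across the units is 9, 15, 3, 18, 12, mean 11.4.
Conditioning on Clicks=-4 selects the 3 unit(s) with Budget ∈ {4, 5, 3}. Their Signups values: 15, 18, 12. Mean = 15.
Difference = 11.4 − 15 = -3.6.

-3.6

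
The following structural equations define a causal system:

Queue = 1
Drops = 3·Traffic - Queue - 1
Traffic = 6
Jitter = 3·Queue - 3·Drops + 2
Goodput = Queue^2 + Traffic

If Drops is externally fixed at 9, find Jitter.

-22

The intervention breaks the incoming arrows to Drops: Drops = 3·Traffic - Queue - 1 no longer applies, and Drops = 9.
Jitter = 3·Queue - 3·Drops + 2  [with Queue=1, Drops=9]  = -22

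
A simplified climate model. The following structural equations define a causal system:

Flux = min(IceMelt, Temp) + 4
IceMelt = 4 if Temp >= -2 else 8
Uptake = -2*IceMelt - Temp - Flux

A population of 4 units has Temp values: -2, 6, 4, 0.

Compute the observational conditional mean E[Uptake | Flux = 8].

Conditioning on Flux=8 selects the 2 unit(s) with Temp ∈ {6, 4}. Their Uptake values: -22, -20. Mean = -21.

-21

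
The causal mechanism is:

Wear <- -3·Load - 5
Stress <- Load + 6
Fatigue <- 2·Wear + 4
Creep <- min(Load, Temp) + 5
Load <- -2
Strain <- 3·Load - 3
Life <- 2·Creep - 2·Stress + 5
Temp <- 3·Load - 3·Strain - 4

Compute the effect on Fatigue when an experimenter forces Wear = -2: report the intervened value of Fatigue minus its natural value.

Intervening sets Wear = -2 and removes its equation (Wear <- -3·Load - 5).
Fatigue = 2·Wear + 4  [with Wear=-2]  = 0
Without intervention: Wear = -3·Load - 5  [with Load=-2]  = 1; Fatigue = 2·Wear + 4  [with Wear=1]  = 6.
Change = 0 − 6 = -6.

-6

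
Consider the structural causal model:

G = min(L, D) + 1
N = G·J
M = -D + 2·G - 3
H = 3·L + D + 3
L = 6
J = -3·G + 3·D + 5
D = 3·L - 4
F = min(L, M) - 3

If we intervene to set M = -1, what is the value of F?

-4

The intervention breaks the incoming arrows to M: M = -D + 2·G - 3 no longer applies, and M = -1.
F = min(L, M) - 3  [with L=6, M=-1]  = -4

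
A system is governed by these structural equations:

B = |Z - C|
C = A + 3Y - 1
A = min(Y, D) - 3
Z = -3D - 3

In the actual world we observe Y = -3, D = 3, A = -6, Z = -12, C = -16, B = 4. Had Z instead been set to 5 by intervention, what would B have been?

Under do(Z=5), the mechanism Z = -3D - 3 is discarded; Z is fixed at 5.
A = min(Y, D) - 3  [with Y=-3, D=3]  = -6
C = A + 3Y - 1  [with A=-6, Y=-3]  = -16
B = |Z - C|  [with Z=5, C=-16]  = 21

21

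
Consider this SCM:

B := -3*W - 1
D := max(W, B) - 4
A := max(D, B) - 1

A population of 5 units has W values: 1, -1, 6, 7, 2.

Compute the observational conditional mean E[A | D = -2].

E[A|D=-2] averages over only the 2 units with D=-2 (W = -1, 2): A = 1, -3, mean -1.

-1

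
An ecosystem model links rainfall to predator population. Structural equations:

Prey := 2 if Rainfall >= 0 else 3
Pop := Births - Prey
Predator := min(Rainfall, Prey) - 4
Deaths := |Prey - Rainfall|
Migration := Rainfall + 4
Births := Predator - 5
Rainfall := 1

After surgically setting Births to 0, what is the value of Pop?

-2

The intervention breaks the incoming arrows to Births: Births := Predator - 5 no longer applies, and Births = 0.
Prey = 2 if Rainfall >= 0 else 3  [with Rainfall=1]  = 2
Pop = Births - Prey  [with Births=0, Prey=2]  = -2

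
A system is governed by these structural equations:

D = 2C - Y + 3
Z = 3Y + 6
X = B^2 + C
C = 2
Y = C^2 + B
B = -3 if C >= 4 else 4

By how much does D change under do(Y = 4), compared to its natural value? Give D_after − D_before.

The intervention breaks the incoming arrows to Y: Y = C^2 + B no longer applies, and Y = 4.
D = 2C - Y + 3  [with C=2, Y=4]  = 3
Without intervention: B = -3 if C >= 4 else 4  [with C=2]  = 4; Y = C^2 + B  [with C=2, B=4]  = 8; D = 2C - Y + 3  [with C=2, Y=8]  = -1.
Change = 3 − (-1) = 4.

4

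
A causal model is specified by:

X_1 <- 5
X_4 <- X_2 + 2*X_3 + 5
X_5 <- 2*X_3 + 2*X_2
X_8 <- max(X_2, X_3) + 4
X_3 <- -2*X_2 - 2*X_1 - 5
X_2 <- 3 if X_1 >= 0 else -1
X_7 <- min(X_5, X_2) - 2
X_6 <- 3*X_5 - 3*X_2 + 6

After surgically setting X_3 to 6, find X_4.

The intervention breaks the incoming arrows to X_3: X_3 <- -2*X_2 - 2*X_1 - 5 no longer applies, and X_3 = 6.
X_2 = 3 if X_1 >= 0 else -1  [with X_1=5]  = 3
X_4 = X_2 + 2*X_3 + 5  [with X_2=3, X_3=6]  = 20

20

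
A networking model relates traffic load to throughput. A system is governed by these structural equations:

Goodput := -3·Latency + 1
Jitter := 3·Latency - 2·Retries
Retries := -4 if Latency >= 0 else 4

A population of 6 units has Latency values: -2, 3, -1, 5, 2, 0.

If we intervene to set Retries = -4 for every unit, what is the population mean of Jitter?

11.5

Under do(Retries=-4), Retries's equation is replaced by Retries=-4 for every unit. Per-unit Jitter: 2, 17, 5, 23, 14, 8. Mean = 11.5.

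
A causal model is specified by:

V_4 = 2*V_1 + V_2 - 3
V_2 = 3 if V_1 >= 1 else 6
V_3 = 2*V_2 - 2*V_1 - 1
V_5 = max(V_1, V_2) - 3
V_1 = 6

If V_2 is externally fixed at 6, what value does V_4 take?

Under do(V_2=6), the mechanism V_2 = 3 if V_1 >= 1 else 6 is discarded; V_2 is fixed at 6.
V_4 = 2*V_1 + V_2 - 3  [with V_1=6, V_2=6]  = 15

15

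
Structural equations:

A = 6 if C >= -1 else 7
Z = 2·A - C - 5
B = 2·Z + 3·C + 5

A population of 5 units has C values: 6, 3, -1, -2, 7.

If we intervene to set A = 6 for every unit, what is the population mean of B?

The intervention sets A=6 in all 5 units regardless of C. Recomputing B per unit gives 25, 22, 18, 17, 26; average 21.6.

21.6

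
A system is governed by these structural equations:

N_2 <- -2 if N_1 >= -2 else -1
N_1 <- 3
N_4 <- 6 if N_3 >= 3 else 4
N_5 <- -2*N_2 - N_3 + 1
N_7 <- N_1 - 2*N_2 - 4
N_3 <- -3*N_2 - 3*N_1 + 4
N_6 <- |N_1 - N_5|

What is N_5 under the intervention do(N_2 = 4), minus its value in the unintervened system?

6

do(N_2=4) replaces the equation N_2 <- -2 if N_1 >= -2 else -1 with the constant N_2 = 4.
N_3 = -3*N_2 - 3*N_1 + 4  [with N_2=4, N_1=3]  = -17
N_5 = -2*N_2 - N_3 + 1  [with N_2=4, N_3=-17]  = 10
Without intervention: N_2 = -2 if N_1 >= -2 else -1  [with N_1=3]  = -2; N_3 = -3*N_2 - 3*N_1 + 4  [with N_2=-2, N_1=3]  = 1; N_5 = -2*N_2 - N_3 + 1  [with N_2=-2, N_3=1]  = 4.
Change = 10 − 4 = 6.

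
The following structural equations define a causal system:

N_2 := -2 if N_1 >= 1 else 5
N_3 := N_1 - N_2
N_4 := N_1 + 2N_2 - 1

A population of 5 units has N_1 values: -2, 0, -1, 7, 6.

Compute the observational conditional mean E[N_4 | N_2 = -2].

E[N_4|N_2=-2] averages over only the 2 units with N_2=-2 (N_1 = 7, 6): N_4 = 2, 1, mean 1.5.

1.5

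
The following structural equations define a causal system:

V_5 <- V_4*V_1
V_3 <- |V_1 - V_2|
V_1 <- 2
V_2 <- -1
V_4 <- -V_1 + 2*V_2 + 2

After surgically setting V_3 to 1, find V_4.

-2

The intervention breaks the incoming arrows to V_3: V_3 <- |V_1 - V_2| no longer applies, and V_3 = 1.
V_4 is not downstream of the intervention, so its value is determined by the original equations.
V_4 = -V_1 + 2*V_2 + 2  [with V_1=2, V_2=-1]  = -2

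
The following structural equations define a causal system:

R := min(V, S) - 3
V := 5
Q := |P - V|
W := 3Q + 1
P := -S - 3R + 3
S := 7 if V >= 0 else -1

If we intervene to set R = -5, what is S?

Under do(R=-5), the mechanism R := min(V, S) - 3 is discarded; R is fixed at -5.
Since S is not a descendant of the intervened variable, it is unaffected.
S = 7 if V >= 0 else -1  [with V=5]  = 7

7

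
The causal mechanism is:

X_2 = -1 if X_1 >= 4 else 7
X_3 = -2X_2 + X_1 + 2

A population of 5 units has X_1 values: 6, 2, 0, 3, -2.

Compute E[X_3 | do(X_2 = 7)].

-10.2

Every unit gets X_2=7 under the intervention. X_3 values become -6, -10, -12, -9, -14; E[X_3|do(X_2=7)] = -10.2.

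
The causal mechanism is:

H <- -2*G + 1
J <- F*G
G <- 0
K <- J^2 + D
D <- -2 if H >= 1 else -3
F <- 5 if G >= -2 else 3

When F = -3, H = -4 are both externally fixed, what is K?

Setting F = -3, H = -4 by intervention discards those variables' equations.
J = F*G  [with F=-3, G=0]  = 0
D = -2 if H >= 1 else -3  [with H=-4]  = -3
K = J^2 + D  [with J=0, D=-3]  = -3

-3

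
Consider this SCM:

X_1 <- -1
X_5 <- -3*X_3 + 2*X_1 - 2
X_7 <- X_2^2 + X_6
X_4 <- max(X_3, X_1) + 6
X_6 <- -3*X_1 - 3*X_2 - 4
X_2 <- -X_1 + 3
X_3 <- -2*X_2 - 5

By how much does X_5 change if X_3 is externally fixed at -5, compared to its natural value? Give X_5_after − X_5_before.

do(X_3=-5) replaces the equation X_3 <- -2*X_2 - 5 with the constant X_3 = -5.
X_5 = -3*X_3 + 2*X_1 - 2  [with X_3=-5, X_1=-1]  = 11
Without intervention: X_2 = -X_1 + 3  [with X_1=-1]  = 4; X_3 = -2*X_2 - 5  [with X_2=4]  = -13; X_5 = -3*X_3 + 2*X_1 - 2  [with X_3=-13, X_1=-1]  = 35.
Change = 11 − 35 = -24.

-24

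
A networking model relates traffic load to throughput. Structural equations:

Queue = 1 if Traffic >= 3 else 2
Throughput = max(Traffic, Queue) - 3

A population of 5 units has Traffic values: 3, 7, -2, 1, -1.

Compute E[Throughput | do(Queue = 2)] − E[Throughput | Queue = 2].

1.2

Every unit gets Queue=2 under the intervention. Throughput values become 0, 4, -1, -1, -1; E[Throughput|do(Queue=2)] = 0.2.
E[Throughput|Queue=2] averages over only the 3 units with Queue=2 (Traffic = -2, 1, -1): Throughput = -1, -1, -1, mean -1.
Difference = 0.2 − (-1) = 1.2.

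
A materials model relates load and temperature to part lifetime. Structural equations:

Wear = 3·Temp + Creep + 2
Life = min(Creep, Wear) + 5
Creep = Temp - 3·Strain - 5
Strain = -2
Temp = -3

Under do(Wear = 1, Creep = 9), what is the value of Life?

The joint intervention fixes Wear = 1, Creep = 9, removing each variable's own equation.
Life = min(Creep, Wear) + 5  [with Creep=9, Wear=1]  = 6

6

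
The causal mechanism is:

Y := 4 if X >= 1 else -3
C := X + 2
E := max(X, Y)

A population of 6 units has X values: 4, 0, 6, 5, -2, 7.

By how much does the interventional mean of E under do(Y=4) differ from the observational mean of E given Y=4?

-0.5

The intervention sets Y=4 in all 6 units regardless of X. Recomputing E per unit gives 4, 4, 6, 5, 4, 7; average 5.
E[E|Y=4] averages over only the 4 units with Y=4 (X = 4, 6, 5, 7): E = 4, 6, 5, 7, mean 5.5.
Difference = 5 − 5.5 = -0.5.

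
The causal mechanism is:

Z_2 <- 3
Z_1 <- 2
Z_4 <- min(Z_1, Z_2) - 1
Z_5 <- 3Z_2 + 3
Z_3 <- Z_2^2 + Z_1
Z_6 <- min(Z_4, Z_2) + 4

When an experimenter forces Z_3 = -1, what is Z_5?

12

do(Z_3=-1) replaces the equation Z_3 <- Z_2^2 + Z_1 with the constant Z_3 = -1.
Z_5 is not downstream of the intervention, so its value is determined by the original equations.
Z_5 = 3Z_2 + 3  [with Z_2=3]  = 12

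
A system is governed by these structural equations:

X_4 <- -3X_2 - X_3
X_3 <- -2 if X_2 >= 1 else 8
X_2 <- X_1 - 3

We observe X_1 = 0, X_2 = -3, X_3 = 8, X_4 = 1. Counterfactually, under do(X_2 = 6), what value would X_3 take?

The intervention breaks the incoming arrows to X_2: X_2 <- X_1 - 3 no longer applies, and X_2 = 6.
X_3 = -2 if X_2 >= 1 else 8  [with X_2=6]  = -2

-2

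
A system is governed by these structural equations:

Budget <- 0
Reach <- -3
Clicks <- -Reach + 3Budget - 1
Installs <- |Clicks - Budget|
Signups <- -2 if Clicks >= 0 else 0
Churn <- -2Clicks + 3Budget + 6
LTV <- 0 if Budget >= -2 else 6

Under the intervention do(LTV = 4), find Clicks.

2

Intervening sets LTV = 4 and removes its equation (LTV <- 0 if Budget >= -2 else 6).
Clicks is not downstream of the intervention, so its value is determined by the original equations.
Clicks = -Reach + 3Budget - 1  [with Reach=-3, Budget=0]  = 2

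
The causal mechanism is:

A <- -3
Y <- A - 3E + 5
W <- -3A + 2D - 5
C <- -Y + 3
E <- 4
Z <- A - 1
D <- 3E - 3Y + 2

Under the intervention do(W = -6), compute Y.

-10

Intervening sets W = -6 and removes its equation (W <- -3A + 2D - 5).
Y is not downstream of the intervention, so its value is determined by the original equations.
Y = A - 3E + 5  [with A=-3, E=4]  = -10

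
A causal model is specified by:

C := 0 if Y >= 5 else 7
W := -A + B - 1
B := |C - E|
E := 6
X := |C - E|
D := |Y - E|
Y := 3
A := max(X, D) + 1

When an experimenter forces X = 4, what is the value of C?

7

Under do(X=4), the mechanism X := |C - E| is discarded; X is fixed at 4.
Since C is not a descendant of the intervened variable, it is unaffected.
C = 0 if Y >= 5 else 7  [with Y=3]  = 7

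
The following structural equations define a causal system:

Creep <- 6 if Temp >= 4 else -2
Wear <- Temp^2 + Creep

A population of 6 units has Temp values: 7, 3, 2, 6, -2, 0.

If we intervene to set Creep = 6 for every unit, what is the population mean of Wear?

Under do(Creep=6), Creep's equation is replaced by Creep=6 for every unit. Per-unit Wear: 55, 15, 10, 42, 10, 6. Mean = 23.

23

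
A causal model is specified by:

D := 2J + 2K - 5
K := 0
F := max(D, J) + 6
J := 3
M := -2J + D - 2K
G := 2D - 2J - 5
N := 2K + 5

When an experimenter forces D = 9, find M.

The intervention breaks the incoming arrows to D: D := 2J + 2K - 5 no longer applies, and D = 9.
M = -2J + D - 2K  [with J=3, D=9, K=0]  = 3

3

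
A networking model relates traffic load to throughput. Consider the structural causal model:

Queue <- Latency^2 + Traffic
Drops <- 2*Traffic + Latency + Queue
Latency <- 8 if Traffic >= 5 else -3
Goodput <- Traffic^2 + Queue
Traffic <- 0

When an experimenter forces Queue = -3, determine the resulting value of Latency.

-3

Under do(Queue=-3), the mechanism Queue <- Latency^2 + Traffic is discarded; Queue is fixed at -3.
Since Latency is not a descendant of the intervened variable, it is unaffected.
Latency = 8 if Traffic >= 5 else -3  [with Traffic=0]  = -3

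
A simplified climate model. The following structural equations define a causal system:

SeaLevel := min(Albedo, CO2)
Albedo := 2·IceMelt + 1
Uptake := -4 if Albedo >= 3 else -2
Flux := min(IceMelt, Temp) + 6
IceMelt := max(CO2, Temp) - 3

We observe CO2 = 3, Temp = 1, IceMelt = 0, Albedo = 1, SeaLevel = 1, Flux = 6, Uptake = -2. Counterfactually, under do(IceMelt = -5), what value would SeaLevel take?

do(IceMelt=-5) replaces the equation IceMelt := max(CO2, Temp) - 3 with the constant IceMelt = -5.
Albedo = 2·IceMelt + 1  [with IceMelt=-5]  = -9
SeaLevel = min(Albedo, CO2)  [with Albedo=-9, CO2=3]  = -9

-9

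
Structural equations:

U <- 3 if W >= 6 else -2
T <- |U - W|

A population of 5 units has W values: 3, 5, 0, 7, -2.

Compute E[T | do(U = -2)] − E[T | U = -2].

1.1

do(U=-2) breaks U's dependence on W. With U=-2 fixed, T across the units is 5, 7, 2, 9, 0, mean 4.6.
Observing U=-2 restricts to units where U's equation naturally yields -2: W ∈ {3, 5, 0, -2}. In that subpopulation T = 5, 7, 2, 0, mean 3.5.
Difference = 4.6 − 3.5 = 1.1.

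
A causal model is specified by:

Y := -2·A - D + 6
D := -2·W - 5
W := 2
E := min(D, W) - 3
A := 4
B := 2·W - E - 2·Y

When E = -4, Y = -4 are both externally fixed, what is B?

The joint intervention fixes E = -4, Y = -4, removing each variable's own equation.
B = 2·W - E - 2·Y  [with W=2, E=-4, Y=-4]  = 16

16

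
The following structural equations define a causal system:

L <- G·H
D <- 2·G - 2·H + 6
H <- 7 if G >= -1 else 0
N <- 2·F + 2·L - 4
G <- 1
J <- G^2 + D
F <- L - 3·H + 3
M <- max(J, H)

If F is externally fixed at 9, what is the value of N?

28

Under do(F=9), the mechanism F <- L - 3·H + 3 is discarded; F is fixed at 9.
H = 7 if G >= -1 else 0  [with G=1]  = 7
L = G·H  [with G=1, H=7]  = 7
N = 2·F + 2·L - 4  [with F=9, L=7]  = 28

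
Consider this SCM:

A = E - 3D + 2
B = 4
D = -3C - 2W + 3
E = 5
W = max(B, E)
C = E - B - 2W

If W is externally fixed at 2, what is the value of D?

8

do(W=2) replaces the equation W = max(B, E) with the constant W = 2.
C = E - B - 2W  [with E=5, B=4, W=2]  = -3
D = -3C - 2W + 3  [with C=-3, W=2]  = 8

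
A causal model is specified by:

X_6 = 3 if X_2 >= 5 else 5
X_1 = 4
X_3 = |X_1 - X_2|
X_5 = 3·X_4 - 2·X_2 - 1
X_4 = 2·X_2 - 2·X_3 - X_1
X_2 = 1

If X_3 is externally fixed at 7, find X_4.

-16

The intervention breaks the incoming arrows to X_3: X_3 = |X_1 - X_2| no longer applies, and X_3 = 7.
X_4 = 2·X_2 - 2·X_3 - X_1  [with X_2=1, X_3=7, X_1=4]  = -16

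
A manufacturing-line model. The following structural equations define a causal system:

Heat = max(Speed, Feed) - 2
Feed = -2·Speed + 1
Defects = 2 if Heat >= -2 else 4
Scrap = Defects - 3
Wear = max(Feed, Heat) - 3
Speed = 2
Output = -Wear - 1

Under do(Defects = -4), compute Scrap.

The intervention breaks the incoming arrows to Defects: Defects = 2 if Heat >= -2 else 4 no longer applies, and Defects = -4.
Scrap = Defects - 3  [with Defects=-4]  = -7

-7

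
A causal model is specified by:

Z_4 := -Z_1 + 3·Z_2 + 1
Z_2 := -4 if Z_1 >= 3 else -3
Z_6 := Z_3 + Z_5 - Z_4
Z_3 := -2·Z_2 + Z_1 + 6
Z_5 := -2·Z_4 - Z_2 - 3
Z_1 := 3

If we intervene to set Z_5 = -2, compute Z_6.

29

The intervention breaks the incoming arrows to Z_5: Z_5 := -2·Z_4 - Z_2 - 3 no longer applies, and Z_5 = -2.
Z_2 = -4 if Z_1 >= 3 else -3  [with Z_1=3]  = -4
Z_3 = -2·Z_2 + Z_1 + 6  [with Z_2=-4, Z_1=3]  = 17
Z_4 = -Z_1 + 3·Z_2 + 1  [with Z_1=3, Z_2=-4]  = -14
Z_6 = Z_3 + Z_5 - Z_4  [with Z_3=17, Z_5=-2, Z_4=-14]  = 29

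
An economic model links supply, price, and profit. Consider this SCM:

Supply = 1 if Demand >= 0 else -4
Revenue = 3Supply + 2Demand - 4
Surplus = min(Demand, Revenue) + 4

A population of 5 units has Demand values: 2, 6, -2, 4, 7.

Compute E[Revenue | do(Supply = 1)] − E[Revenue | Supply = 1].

-2.7

Under do(Supply=1), Supply's equation is replaced by Supply=1 for every unit. Per-unit Revenue: 3, 11, -5, 7, 13. Mean = 5.8.
E[Revenue|Supply=1] averages over only the 4 units with Supply=1 (Demand = 2, 6, 4, 7): Revenue = 3, 11, 7, 13, mean 8.5.
Difference = 5.8 − 8.5 = -2.7.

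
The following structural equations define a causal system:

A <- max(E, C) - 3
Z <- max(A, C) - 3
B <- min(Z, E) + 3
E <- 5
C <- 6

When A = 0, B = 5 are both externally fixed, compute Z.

The joint intervention fixes A = 0, B = 5, removing each variable's own equation.
Z = max(A, C) - 3  [with A=0, C=6]  = 3

3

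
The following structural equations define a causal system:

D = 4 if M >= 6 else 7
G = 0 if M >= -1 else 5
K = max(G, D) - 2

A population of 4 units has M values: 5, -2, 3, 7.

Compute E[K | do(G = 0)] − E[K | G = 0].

Every unit gets G=0 under the intervention. K values become 5, 5, 5, 2; E[K|do(G=0)] = 4.25.
Conditioning on G=0 selects the 3 unit(s) with M ∈ {5, 3, 7}. Their K values: 5, 5, 2. Mean = 4.
Difference = 4.25 − 4 = 0.25.

0.25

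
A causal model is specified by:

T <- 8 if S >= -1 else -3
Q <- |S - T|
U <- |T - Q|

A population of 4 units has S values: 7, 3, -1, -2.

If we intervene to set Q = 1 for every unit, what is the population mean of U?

Under do(Q=1), Q's equation is replaced by Q=1 for every unit. Per-unit U: 7, 7, 7, 4. Mean = 6.25.

6.25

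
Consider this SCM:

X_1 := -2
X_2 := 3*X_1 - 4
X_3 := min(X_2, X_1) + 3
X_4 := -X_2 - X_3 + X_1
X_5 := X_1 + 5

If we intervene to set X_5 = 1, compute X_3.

do(X_5=1) replaces the equation X_5 := X_1 + 5 with the constant X_5 = 1.
X_3 is not downstream of the intervention, so its value is determined by the original equations.
X_2 = 3*X_1 - 4  [with X_1=-2]  = -10
X_3 = min(X_2, X_1) + 3  [with X_2=-10, X_1=-2]  = -7

-7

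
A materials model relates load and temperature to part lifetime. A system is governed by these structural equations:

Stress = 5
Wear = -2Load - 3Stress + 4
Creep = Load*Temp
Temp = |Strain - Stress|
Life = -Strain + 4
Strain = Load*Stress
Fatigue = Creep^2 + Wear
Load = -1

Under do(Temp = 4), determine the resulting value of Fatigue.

The intervention breaks the incoming arrows to Temp: Temp = |Strain - Stress| no longer applies, and Temp = 4.
Creep = Load*Temp  [with Load=-1, Temp=4]  = -4
Wear = -2Load - 3Stress + 4  [with Load=-1, Stress=5]  = -9
Fatigue = Creep^2 + Wear  [with Creep=-4, Wear=-9]  = 7

7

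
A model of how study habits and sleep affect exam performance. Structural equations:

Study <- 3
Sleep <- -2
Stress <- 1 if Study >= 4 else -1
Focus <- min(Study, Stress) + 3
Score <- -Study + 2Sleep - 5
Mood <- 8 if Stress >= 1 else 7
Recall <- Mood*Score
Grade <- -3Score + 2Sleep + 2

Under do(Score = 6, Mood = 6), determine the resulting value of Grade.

Setting Score = 6, Mood = 6 by intervention discards those variables' equations.
Grade = -3Score + 2Sleep + 2  [with Score=6, Sleep=-2]  = -20

-20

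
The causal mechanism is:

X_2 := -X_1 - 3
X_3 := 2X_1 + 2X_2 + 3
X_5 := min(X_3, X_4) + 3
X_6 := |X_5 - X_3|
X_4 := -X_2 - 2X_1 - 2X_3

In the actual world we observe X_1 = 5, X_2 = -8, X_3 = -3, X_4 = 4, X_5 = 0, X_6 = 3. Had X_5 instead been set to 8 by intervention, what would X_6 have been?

The intervention breaks the incoming arrows to X_5: X_5 := min(X_3, X_4) + 3 no longer applies, and X_5 = 8.
X_2 = -X_1 - 3  [with X_1=5]  = -8
X_3 = 2X_1 + 2X_2 + 3  [with X_1=5, X_2=-8]  = -3
X_6 = |X_5 - X_3|  [with X_5=8, X_3=-3]  = 11

11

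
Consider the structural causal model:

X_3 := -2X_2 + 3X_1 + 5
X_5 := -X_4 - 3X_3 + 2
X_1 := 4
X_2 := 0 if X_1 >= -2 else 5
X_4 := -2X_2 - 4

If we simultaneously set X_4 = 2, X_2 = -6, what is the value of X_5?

The joint intervention fixes X_4 = 2, X_2 = -6, removing each variable's own equation.
X_3 = -2X_2 + 3X_1 + 5  [with X_2=-6, X_1=4]  = 29
X_5 = -X_4 - 3X_3 + 2  [with X_4=2, X_3=29]  = -87

-87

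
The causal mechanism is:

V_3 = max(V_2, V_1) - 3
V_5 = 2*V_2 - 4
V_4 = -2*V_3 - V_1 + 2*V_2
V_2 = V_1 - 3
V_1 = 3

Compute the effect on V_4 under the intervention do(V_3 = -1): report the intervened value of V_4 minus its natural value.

2

The intervention breaks the incoming arrows to V_3: V_3 = max(V_2, V_1) - 3 no longer applies, and V_3 = -1.
V_2 = V_1 - 3  [with V_1=3]  = 0
V_4 = -2*V_3 - V_1 + 2*V_2  [with V_3=-1, V_1=3, V_2=0]  = -1
Without intervention: V_2 = V_1 - 3  [with V_1=3]  = 0; V_3 = max(V_2, V_1) - 3  [with V_2=0, V_1=3]  = 0; V_4 = -2*V_3 - V_1 + 2*V_2  [with V_3=0, V_1=3, V_2=0]  = -3.
Change = -1 − (-3) = 2.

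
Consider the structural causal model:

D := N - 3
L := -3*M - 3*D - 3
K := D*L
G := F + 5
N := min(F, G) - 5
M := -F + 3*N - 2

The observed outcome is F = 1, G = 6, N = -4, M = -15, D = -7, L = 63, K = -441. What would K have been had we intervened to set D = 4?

120

Under do(D=4), the mechanism D := N - 3 is discarded; D is fixed at 4.
G = F + 5  [with F=1]  = 6
N = min(F, G) - 5  [with F=1, G=6]  = -4
M = -F + 3*N - 2  [with F=1, N=-4]  = -15
L = -3*M - 3*D - 3  [with M=-15, D=4]  = 30
K = D*L  [with D=4, L=30]  = 120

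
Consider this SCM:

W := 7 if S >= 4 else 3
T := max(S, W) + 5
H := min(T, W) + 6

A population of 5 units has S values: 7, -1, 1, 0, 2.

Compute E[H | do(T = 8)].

do(T=8) breaks T's dependence on S. With T=8 fixed, H across the units is 13, 9, 9, 9, 9, mean 9.8.

9.8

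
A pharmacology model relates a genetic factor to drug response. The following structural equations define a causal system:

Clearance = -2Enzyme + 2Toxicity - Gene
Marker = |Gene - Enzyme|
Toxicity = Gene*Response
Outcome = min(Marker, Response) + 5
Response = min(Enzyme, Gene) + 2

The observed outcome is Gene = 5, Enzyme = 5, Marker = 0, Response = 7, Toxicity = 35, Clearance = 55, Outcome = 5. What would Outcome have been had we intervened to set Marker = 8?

12

The intervention breaks the incoming arrows to Marker: Marker = |Gene - Enzyme| no longer applies, and Marker = 8.
Response = min(Enzyme, Gene) + 2  [with Enzyme=5, Gene=5]  = 7
Outcome = min(Marker, Response) + 5  [with Marker=8, Response=7]  = 12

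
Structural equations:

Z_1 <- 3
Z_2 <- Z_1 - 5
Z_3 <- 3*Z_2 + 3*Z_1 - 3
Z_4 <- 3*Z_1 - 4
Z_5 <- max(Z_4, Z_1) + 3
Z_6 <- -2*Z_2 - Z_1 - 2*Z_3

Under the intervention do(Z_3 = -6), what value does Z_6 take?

The intervention breaks the incoming arrows to Z_3: Z_3 <- 3*Z_2 + 3*Z_1 - 3 no longer applies, and Z_3 = -6.
Z_2 = Z_1 - 5  [with Z_1=3]  = -2
Z_6 = -2*Z_2 - Z_1 - 2*Z_3  [with Z_2=-2, Z_1=3, Z_3=-6]  = 13

13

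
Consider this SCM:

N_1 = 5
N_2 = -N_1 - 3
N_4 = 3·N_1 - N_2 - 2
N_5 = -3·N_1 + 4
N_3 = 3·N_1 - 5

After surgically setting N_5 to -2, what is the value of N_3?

do(N_5=-2) replaces the equation N_5 = -3·N_1 + 4 with the constant N_5 = -2.
N_3 is not downstream of the intervention, so its value is determined by the original equations.
N_3 = 3·N_1 - 5  [with N_1=5]  = 10

10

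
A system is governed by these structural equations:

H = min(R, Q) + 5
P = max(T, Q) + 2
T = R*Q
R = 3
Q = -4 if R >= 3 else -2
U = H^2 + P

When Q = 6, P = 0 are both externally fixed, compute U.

64

The joint intervention fixes Q = 6, P = 0, removing each variable's own equation.
H = min(R, Q) + 5  [with R=3, Q=6]  = 8
U = H^2 + P  [with H=8, P=0]  = 64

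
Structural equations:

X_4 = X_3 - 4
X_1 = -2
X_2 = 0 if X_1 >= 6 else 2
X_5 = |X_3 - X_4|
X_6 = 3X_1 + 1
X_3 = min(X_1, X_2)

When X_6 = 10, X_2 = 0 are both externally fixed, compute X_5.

The joint intervention fixes X_6 = 10, X_2 = 0, removing each variable's own equation.
X_3 = min(X_1, X_2)  [with X_1=-2, X_2=0]  = -2
X_4 = X_3 - 4  [with X_3=-2]  = -6
X_5 = |X_3 - X_4|  [with X_3=-2, X_4=-6]  = 4

4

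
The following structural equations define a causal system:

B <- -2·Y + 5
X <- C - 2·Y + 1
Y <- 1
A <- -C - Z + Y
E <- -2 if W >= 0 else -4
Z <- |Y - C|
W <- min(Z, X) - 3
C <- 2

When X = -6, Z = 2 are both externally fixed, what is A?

-3

Under do(X = -6, Z = 2), each intervened variable's structural equation is replaced by its fixed value.
A = -C - Z + Y  [with C=2, Z=2, Y=1]  = -3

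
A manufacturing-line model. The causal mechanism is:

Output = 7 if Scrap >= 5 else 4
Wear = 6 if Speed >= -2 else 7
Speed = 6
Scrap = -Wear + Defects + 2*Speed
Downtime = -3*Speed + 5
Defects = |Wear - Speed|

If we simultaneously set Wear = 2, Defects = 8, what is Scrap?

18

Setting Wear = 2, Defects = 8 by intervention discards those variables' equations.
Scrap = -Wear + Defects + 2*Speed  [with Wear=2, Defects=8, Speed=6]  = 18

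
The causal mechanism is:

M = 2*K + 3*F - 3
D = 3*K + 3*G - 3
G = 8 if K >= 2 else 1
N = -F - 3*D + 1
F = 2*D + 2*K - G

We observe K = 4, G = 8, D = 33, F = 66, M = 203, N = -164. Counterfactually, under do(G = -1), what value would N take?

-38

Under do(G=-1), the mechanism G = 8 if K >= 2 else 1 is discarded; G is fixed at -1.
D = 3*K + 3*G - 3  [with K=4, G=-1]  = 6
F = 2*D + 2*K - G  [with D=6, K=4, G=-1]  = 21
N = -F - 3*D + 1  [with F=21, D=6]  = -38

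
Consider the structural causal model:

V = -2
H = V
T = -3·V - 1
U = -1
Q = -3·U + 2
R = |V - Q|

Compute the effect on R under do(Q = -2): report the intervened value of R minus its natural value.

-7

The intervention breaks the incoming arrows to Q: Q = -3·U + 2 no longer applies, and Q = -2.
R = |V - Q|  [with V=-2, Q=-2]  = 0
Without intervention: Q = -3·U + 2  [with U=-1]  = 5; R = |V - Q|  [with V=-2, Q=5]  = 7.
Change = 0 − 7 = -7.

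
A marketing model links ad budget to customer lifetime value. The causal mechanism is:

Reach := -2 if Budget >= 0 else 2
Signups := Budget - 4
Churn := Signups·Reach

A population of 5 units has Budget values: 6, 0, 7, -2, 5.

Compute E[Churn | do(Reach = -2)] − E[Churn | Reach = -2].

2.6

Under do(Reach=-2), Reach's equation is replaced by Reach=-2 for every unit. Per-unit Churn: -4, 8, -6, 12, -2. Mean = 1.6.
Observing Reach=-2 restricts to units where Reach's equation naturally yields -2: Budget ∈ {6, 0, 7, 5}. In that subpopulation Churn = -4, 8, -6, -2, mean -1.
Difference = 1.6 − (-1) = 2.6.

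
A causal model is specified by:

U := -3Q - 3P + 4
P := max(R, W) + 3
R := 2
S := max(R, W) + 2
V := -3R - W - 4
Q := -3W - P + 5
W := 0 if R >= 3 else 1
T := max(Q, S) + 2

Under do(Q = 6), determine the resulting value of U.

-29

The intervention breaks the incoming arrows to Q: Q := -3W - P + 5 no longer applies, and Q = 6.
W = 0 if R >= 3 else 1  [with R=2]  = 1
P = max(R, W) + 3  [with R=2, W=1]  = 5
U = -3Q - 3P + 4  [with Q=6, P=5]  = -29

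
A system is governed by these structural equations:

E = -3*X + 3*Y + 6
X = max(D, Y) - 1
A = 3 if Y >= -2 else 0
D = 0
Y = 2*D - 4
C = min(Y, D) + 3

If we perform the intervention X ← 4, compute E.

-18

do(X=4) replaces the equation X = max(D, Y) - 1 with the constant X = 4.
Y = 2*D - 4  [with D=0]  = -4
E = -3*X + 3*Y + 6  [with X=4, Y=-4]  = -18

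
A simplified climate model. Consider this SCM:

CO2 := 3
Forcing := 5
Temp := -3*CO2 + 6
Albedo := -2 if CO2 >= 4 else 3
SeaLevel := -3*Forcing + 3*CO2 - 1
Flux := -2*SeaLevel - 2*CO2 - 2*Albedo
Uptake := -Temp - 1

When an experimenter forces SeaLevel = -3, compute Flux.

The intervention breaks the incoming arrows to SeaLevel: SeaLevel := -3*Forcing + 3*CO2 - 1 no longer applies, and SeaLevel = -3.
Albedo = -2 if CO2 >= 4 else 3  [with CO2=3]  = 3
Flux = -2*SeaLevel - 2*CO2 - 2*Albedo  [with SeaLevel=-3, CO2=3, Albedo=3]  = -6

-6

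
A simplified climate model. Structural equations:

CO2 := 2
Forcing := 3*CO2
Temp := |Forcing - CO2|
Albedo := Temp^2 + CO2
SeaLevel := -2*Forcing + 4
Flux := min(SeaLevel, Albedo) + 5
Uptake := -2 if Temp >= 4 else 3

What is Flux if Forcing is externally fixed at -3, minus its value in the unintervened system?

Under do(Forcing=-3), the mechanism Forcing := 3*CO2 is discarded; Forcing is fixed at -3.
Temp = |Forcing - CO2|  [with Forcing=-3, CO2=2]  = 5
Albedo = Temp^2 + CO2  [with Temp=5, CO2=2]  = 27
SeaLevel = -2*Forcing + 4  [with Forcing=-3]  = 10
Flux = min(SeaLevel, Albedo) + 5  [with SeaLevel=10, Albedo=27]  = 15
Without intervention: Forcing = 3*CO2  [with CO2=2]  = 6; Temp = |Forcing - CO2|  [with Forcing=6, CO2=2]  = 4; Albedo = Temp^2 + CO2  [with Temp=4, CO2=2]  = 18; SeaLevel = -2*Forcing + 4  [with Forcing=6]  = -8; Flux = min(SeaLevel, Albedo) + 5  [with SeaLevel=-8, Albedo=18]  = -3.
Change = 15 − (-3) = 18.

18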